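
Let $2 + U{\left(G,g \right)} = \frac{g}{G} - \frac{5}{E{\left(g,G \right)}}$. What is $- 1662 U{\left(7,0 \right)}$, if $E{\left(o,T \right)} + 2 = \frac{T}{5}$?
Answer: $-10526$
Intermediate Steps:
$E{\left(o,T \right)} = -2 + \frac{T}{5}$
$U{\left(G,g \right)} = -2 - \frac{5}{-2 + \frac{G}{5}} + \frac{g}{G}$ ($U{\left(G,g \right)} = -2 - \left(\frac{5}{-2 + \frac{G}{5}} - \frac{g}{G}\right) = -2 - \frac{5}{-2 + \frac{G}{5}} + \frac{g}{G}$)
$- 1662 U{\left(7,0 \right)} = - 1662 \left(-2 - \frac{5}{-2 + \frac{1}{5} \cdot 7} + \frac{0}{7}\right) = - 1662 \left(-2 - \frac{5}{-2 + \frac{7}{5}} + 0 \cdot \frac{1}{7}\right) = - 1662 \left(-2 - \frac{5}{- \frac{3}{5}} + 0\right) = - 1662 \left(-2 - - \frac{25}{3} + 0\right) = - 1662 \left(-2 + \frac{25}{3} + 0\right) = \left(-1662\right) \frac{19}{3} = -10526$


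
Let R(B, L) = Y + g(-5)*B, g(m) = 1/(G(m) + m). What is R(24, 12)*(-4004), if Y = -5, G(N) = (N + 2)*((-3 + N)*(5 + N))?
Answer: 196196/5 ≈ 39239.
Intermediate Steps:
G(N) = (-3 + N)*(2 + N)*(5 + N) (G(N) = (2 + N)*((-3 + N)*(5 + N)) = (-3 + N)*(2 + N)*(5 + N))
g(m) = 1/(-30 + m³ - 10*m + 4*m²) (g(m) = 1/((-30 + m³ - 11*m + 4*m²) + m) = 1/(-30 + m³ - 10*m + 4*m²))
R(B, L) = -5 - B/5 (R(B, L) = -5 + B/(-30 + (-5)³ - 10*(-5) + 4*(-5)²) = -5 + B/(-30 - 125 + 50 + 4*25) = -5 + B/(-30 - 125 + 50 + 100) = -5 + B/(-5) = -5 - B/5)
R(24, 12)*(-4004) = (-5 - ⅕*24)*(-4004) = (-5 - 24/5)*(-4004) = -49/5*(-4004) = 196196/5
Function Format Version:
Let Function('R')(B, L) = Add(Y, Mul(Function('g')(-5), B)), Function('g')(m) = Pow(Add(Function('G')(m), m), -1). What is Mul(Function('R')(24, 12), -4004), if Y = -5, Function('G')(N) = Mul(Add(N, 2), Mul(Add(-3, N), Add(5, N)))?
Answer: Rational(196196, 5) ≈ 39239.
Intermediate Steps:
Function('G')(N) = Mul(Add(-3, N), Add(2, N), Add(5, N)) (Function('G')(N) = Mul(Add(2, N), Mul(Add(-3, N), Add(5, N))) = Mul(Add(-3, N), Add(2, N), Add(5, N)))
Function('g')(m) = Pow(Add(-30, Pow(m, 3), Mul(-10, m), Mul(4, Pow(m, 2))), -1) (Function('g')(m) = Pow(Add(Add(-30, Pow(m, 3), Mul(-11, m), Mul(4, Pow(m, 2))), m), -1) = Pow(Add(-30, Pow(m, 3), Mul(-10, m), Mul(4, Pow(m, 2))), -1))
Function('R')(B, L) = Add(-5, Mul(Rational(-1, 5), B)) (Function('R')(B, L) = Add(-5, Mul(Pow(Add(-30, Pow(-5, 3), Mul(-10, -5), Mul(4, Pow(-5, 2))), -1), B)) = Add(-5, Mul(Pow(Add(-30, -125, 50, Mul(4, 25)), -1), B)) = Add(-5, Mul(Pow(Add(-30, -125, 50, 100), -1), B)) = Add(-5, Mul(Pow(-5, -1), B)) = Add(-5, Mul(Rational(-1, 5), B)))
Mul(Function('R')(24, 12), -4004) = Mul(Add(-5, Mul(Rational(-1, 5), 24)), -4004) = Mul(Add(-5, Rational(-24, 5)), -4004) = Mul(Rational(-49, 5), -4004) = Rational(196196, 5)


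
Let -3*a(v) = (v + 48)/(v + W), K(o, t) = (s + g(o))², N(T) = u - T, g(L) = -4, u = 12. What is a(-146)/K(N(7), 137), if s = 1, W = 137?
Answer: -98/243 ≈ -0.40329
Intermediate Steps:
N(T) = 12 - T
K(o, t) = 9 (K(o, t) = (1 - 4)² = (-3)² = 9)
a(v) = -(48 + v)/(3*(137 + v)) (a(v) = -(v + 48)/(3*(v + 137)) = -(48 + v)/(3*(137 + v)))
a(-146)/K(N(7), 137) = ((-48 - 1*(-146))/(3*(137 - 146)))/9 = ((⅓)*(-48 + 146)/(-9))*(⅑) = ((⅓)*(-⅑)*98)*(⅑) = -98/27*⅑ = -98/243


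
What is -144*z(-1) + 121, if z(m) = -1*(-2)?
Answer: -167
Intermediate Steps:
z(m) = 2
-144*z(-1) + 121 = -144*2 + 121 = -288 + 121 = -167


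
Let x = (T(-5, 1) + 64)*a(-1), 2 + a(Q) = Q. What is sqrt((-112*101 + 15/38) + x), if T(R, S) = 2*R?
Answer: I*sqrt(16567886)/38 ≈ 107.11*I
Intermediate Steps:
a(Q) = -2 + Q
x = -162 (x = (2*(-5) + 64)*(-2 - 1) = (-10 + 64)*(-3) = 54*(-3) = -162)
sqrt((-112*101 + 15/38) + x) = sqrt((-112*101 + 15/38) - 162) = sqrt((-11312 + 15*(1/38)) - 162) = sqrt((-11312 + 15/38) - 162) = sqrt(-429841/38 - 162) = sqrt(-435997/38) = I*sqrt(16567886)/38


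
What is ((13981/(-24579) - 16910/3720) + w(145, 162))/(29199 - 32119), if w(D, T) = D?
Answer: -426342413/8899564320 ≈ -0.047906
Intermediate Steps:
((13981/(-24579) - 16910/3720) + w(145, 162))/(29199 - 32119) = ((13981/(-24579) - 16910/3720) + 145)/(29199 - 32119) = ((13981*(-1/24579) - 16910*1/3720) + 145)/(-2920) = ((-13981/24579 - 1691/372) + 145)*(-1/2920) = (-15588007/3047796 + 145)*(-1/2920) = (426342413/3047796)*(-1/2920) = -426342413/8899564320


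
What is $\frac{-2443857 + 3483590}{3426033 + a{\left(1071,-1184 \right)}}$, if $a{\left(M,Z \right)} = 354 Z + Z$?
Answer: $\frac{1039733}{3005713} \approx 0.34592$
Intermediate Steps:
$a{\left(M,Z \right)} = 355 Z$
$\frac{-2443857 + 3483590}{3426033 + a{\left(1071,-1184 \right)}} = \frac{-2443857 + 3483590}{3426033 + 355 \left(-1184\right)} = \frac{1039733}{3426033 - 420320} = \frac{1039733}{3005713}$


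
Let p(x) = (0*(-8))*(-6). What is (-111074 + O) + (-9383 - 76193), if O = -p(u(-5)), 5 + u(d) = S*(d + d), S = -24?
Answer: -196650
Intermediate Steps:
u(d) = -5 - 48*d (u(d) = -5 - 24*(d + d) = -5 - 48*d)
p(x) = 0 (p(x) = 0*(-6) = 0)
O = 0 (O = -1*0 = 0)
(-111074 + O) + (-9383 - 76193) = (-111074 + 0) + (-9383 - 76193) = -111074 - 85576 = -196650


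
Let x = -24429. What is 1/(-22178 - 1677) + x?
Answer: -582753796/23855 ≈ -24429.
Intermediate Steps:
1/(-22178 - 1677) + x = 1/(-22178 - 1677) - 24429 = 1/(-23855) - 24429 = -1/23855 - 24429 = -582753796/23855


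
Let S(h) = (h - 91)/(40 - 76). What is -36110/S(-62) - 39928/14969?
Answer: -2162801136/254473 ≈ -8499.1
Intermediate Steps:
S(h) = 91/36 - h/36 (S(h) = (-91 + h)/(-36) = (-91 + h)*(-1/36) = 91/36 - h/36)
-36110/S(-62) - 39928/14969 = -36110/(91/36 - 1/36*(-62)) - 39928/14969 = -36110/(91/36 + 31/18) - 39928*1/14969 = -36110/17/4 - 39928/14969 = -36110*4/17 - 39928/14969 = -144440/17 - 39928/14969 = -2162801136/254473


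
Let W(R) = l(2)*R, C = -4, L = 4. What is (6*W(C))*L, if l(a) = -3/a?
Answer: 144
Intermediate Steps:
W(R) = -3*R/2 (W(R) = (-3/2)*R = (-3*1/2)*R = -3*R/2)
(6*W(C))*L = (6*(-3/2*(-4)))*4 = (6*6)*4 = 36*4 = 144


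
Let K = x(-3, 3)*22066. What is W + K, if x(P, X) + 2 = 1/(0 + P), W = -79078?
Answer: -391696/3 ≈ -1.3057e+5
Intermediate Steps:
x(P, X) = -2 + 1/P (x(P, X) = -2 + 1/(0 + P) = -2 + 1/P)
K = -154462/3 (K = (-2 + 1/(-3))*22066 = (-2 - ⅓)*22066 = -7/3*22066 = -154462/3 ≈ -51487.)
W + K = -79078 - 154462/3 = -391696/3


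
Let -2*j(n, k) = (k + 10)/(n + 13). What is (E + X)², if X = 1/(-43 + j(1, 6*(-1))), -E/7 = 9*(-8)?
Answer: 23165144401/91204 ≈ 2.5399e+5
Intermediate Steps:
E = 504 (E = -63*(-8) = -7*(-72) = 504)
j(n, k) = -(10 + k)/(2*(13 + n)) (j(n, k) = -(k + 10)/(2*(n + 13)) = -(10 + k)/(2*(13 + n)))
X = -7/302 (X = 1/(-43 + (-10 - 6*(-1))/(2*(13 + 1))) = 1/(-43 + (½)*(-10 - 1*(-6))/14) = 1/(-43 + (½)*(1/14)*(-10 + 6)) = 1/(-43 + (½)*(1/14)*(-4)) = 1/(-43 - ⅐) = 1/(-302/7) = -7/302 ≈ -0.023179)
(E + X)² = (504 - 7/302)² = (152201/302)² = 23165144401/91204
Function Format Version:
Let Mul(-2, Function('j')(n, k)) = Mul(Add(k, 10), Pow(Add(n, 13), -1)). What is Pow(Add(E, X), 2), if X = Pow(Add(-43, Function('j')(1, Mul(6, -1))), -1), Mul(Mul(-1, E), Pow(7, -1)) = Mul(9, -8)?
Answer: Rational(23165144401, 91204) ≈ 2.5399e+5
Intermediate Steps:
E = 504 (E = Mul(-7, Mul(9, -8)) = Mul(-7, -72) = 504)
Function('j')(n, k) = Mul(Rational(-1, 2), Pow(Add(13, n), -1), Add(10, k)) (Function('j')(n, k) = Mul(Rational(-1, 2), Mul(Add(k, 10), Pow(Add(n, 13), -1))) = Mul(Rational(-1, 2), Mul(Add(10, k), Pow(Add(13, n), -1))) = Mul(Rational(-1, 2), Mul(Pow(Add(13, n), -1), Add(10, k))) = Mul(Rational(-1, 2), Pow(Add(13, n), -1), Add(10, k)))
X = Rational(-7, 302) (X = Pow(Add(-43, Mul(Rational(1, 2), Pow(Add(13, 1), -1), Add(-10, Mul(-1, Mul(6, -1))))), -1) = Pow(Add(-43, Mul(Rational(1, 2), Pow(14, -1), Add(-10, Mul(-1, -6)))), -1) = Pow(Add(-43, Mul(Rational(1, 2), Rational(1, 14), Add(-10, 6))), -1) = Pow(Add(-43, Mul(Rational(1, 2), Rational(1, 14), -4)), -1) = Pow(Add(-43, Rational(-1, 7)), -1) = Pow(Rational(-302, 7), -1) = Rational(-7, 302) ≈ -0.023179)
Pow(Add(E, X), 2) = Pow(Add(504, Rational(-7, 302)), 2) = Pow(Rational(152201, 302), 2) = Rational(23165144401, 91204)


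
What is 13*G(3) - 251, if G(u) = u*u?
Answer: -134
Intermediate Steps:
G(u) = u²
13*G(3) - 251 = 13*3² - 251 = 13*9 - 251 = 117 - 251 = -134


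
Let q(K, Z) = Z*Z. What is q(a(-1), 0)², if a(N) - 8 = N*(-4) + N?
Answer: 0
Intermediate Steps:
a(N) = 8 - 3*N (a(N) = 8 + (N*(-4) + N) = 8 + (-4*N + N) = 8 - 3*N)
q(K, Z) = Z²
q(a(-1), 0)² = (0²)² = 0² = 0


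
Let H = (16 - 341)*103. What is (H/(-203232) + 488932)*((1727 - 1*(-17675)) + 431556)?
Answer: 22405095513228821/101616 ≈ 2.2049e+11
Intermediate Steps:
H = -33475 (H = -325*103 = -33475)
(H/(-203232) + 488932)*((1727 - 1*(-17675)) + 431556) = (-33475/(-203232) + 488932)*((1727 - 1*(-17675)) + 431556) = (-33475*(-1/203232) + 488932)*((1727 + 17675) + 431556) = (33475/203232 + 488932)*(19402 + 431556) = (99366661699/203232)*450958 = 22405095513228821/101616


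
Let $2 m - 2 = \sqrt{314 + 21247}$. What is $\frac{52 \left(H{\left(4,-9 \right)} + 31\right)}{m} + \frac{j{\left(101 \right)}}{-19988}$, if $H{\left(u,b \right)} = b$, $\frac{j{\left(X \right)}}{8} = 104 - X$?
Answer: $- \frac{22995614}{107720329} + \frac{2288 \sqrt{21561}}{21557} \approx 15.371$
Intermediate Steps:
$j{\left(X \right)} = 832 - 8 X$ ($j{\left(X \right)} = 8 \left(104 - X\right) = 832 - 8 X$)
$m = 1 + \frac{\sqrt{21561}}{2}$ ($m = 1 + \frac{\sqrt{314 + 21247}}{2} = 1 + \frac{\sqrt{21561}}{2} \approx 74.418$)
$\frac{52 \left(H{\left(4,-9 \right)} + 31\right)}{m} + \frac{j{\left(101 \right)}}{-19988} = \frac{52 \left(-9 + 31\right)}{1 + \frac{\sqrt{21561}}{2}} + \frac{832 - 808}{-19988} = \frac{52 \cdot 22}{1 + \frac{\sqrt{21561}}{2}} + \left(832 - 808\right) \left(- \frac{1}{19988}\right) = \frac{1144}{1 + \frac{\sqrt{21561}}{2}} + 24 \left(- \frac{1}{19988}\right) = \frac{1144}{1 + \frac{\sqrt{21561}}{2}} - \frac{6}{4997} = - \frac{6}{4997} + \frac{1144}{1 + \frac{\sqrt{21561}}{2}}$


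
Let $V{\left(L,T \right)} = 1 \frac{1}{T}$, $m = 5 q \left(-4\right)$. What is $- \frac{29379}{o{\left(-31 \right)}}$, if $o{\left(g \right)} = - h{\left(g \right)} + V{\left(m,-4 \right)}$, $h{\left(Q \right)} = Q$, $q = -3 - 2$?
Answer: $- \frac{39172}{41} \approx -955.42$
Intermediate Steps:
$q = -5$ ($q = -3 - 2 = -5$)
$m = 100$ ($m = 5 \left(-5\right) \left(-4\right) = \left(-25\right) \left(-4\right) = 100$)
$V{\left(L,T \right)} = \frac{1}{T}$
$o{\left(g \right)} = - \frac{1}{4} - g$ ($o{\left(g \right)} = - g + \frac{1}{-4} = - g - \frac{1}{4} = - \frac{1}{4} - g$)
$- \frac{29379}{o{\left(-31 \right)}} = - \frac{29379}{- \frac{1}{4} - -31} = - \frac{29379}{- \frac{1}{4} + 31} = - \frac{29379}{\frac{123}{4}} = \left(-29379\right) \frac{4}{123} = - \frac{39172}{41}$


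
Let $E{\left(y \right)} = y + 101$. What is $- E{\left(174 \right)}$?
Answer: $-275$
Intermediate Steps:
$E{\left(y \right)} = 101 + y$
$- E{\left(174 \right)} = - (101 + 174) = \left(-1\right) 275 = -275$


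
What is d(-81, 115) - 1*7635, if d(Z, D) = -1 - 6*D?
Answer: -8326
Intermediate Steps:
d(-81, 115) - 1*7635 = (-1 - 6*115) - 1*7635 = (-1 - 690) - 7635 = -691 - 7635 = -8326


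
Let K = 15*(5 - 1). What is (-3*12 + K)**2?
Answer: 576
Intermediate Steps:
K = 60 (K = 15*4 = 60)
(-3*12 + K)**2 = (-3*12 + 60)**2 = (-36 + 60)**2 = 24**2 = 576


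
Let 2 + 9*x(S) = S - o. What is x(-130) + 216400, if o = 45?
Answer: 649141/3 ≈ 2.1638e+5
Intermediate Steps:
x(S) = -47/9 + S/9 (x(S) = -2/9 + (S - 1*45)/9 = -2/9 + (S - 45)/9 = -2/9 + (-45 + S)/9 = -2/9 + (-5 + S/9) = -47/9 + S/9)
x(-130) + 216400 = (-47/9 + (1/9)*(-130)) + 216400 = (-47/9 - 130/9) + 216400 = -59/3 + 216400 = 649141/3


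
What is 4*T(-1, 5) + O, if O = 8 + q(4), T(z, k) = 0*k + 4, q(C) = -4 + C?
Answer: 24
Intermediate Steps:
T(z, k) = 4 (T(z, k) = 0 + 4 = 4)
O = 8 (O = 8 + (-4 + 4) = 8 + 0 = 8)
4*T(-1, 5) + O = 4*4 + 8 = 16 + 8 = 24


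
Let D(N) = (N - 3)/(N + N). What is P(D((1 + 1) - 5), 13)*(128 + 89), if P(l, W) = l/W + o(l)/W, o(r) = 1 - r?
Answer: 217/13 ≈ 16.692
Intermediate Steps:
D(N) = (-3 + N)/(2*N) (D(N) = (-3 + N)/((2*N)) = (-3 + N)*(1/(2*N)) = (-3 + N)/(2*N))
P(l, W) = l/W + (1 - l)/W
P(D((1 + 1) - 5), 13)*(128 + 89) = (128 + 89)/13 = (1/13)*217 = 217/13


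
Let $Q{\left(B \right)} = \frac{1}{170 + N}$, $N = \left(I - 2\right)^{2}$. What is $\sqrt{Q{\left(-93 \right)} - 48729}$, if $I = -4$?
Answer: $\frac{i \sqrt{2067863638}}{206} \approx 220.75 i$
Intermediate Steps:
$N = 36$ ($N = \left(-4 - 2\right)^{2} = \left(-6\right)^{2} = 36$)
$Q{\left(B \right)} = \frac{1}{206}$ ($Q{\left(B \right)} = \frac{1}{170 + 36} = \frac{1}{206}$)
$\sqrt{Q{\left(-93 \right)} - 48729} = \sqrt{\frac{1}{206} - 48729} = \sqrt{- \frac{10038173}{206}} = \frac{i \sqrt{2067863638}}{206}$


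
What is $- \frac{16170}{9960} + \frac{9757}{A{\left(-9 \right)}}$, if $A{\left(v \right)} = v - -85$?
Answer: $\frac{399795}{3154} \approx 126.76$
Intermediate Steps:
$A{\left(v \right)} = 85 + v$ ($A{\left(v \right)} = v + 85 = 85 + v$)
$- \frac{16170}{9960} + \frac{9757}{A{\left(-9 \right)}} = - \frac{16170}{9960} + \frac{9757}{85 - 9} = \left(-16170\right) \frac{1}{9960} + \frac{9757}{76} = - \frac{539}{332} + 9757 \cdot \frac{1}{76} = - \frac{539}{332} + \frac{9757}{76} = \frac{399795}{3154}$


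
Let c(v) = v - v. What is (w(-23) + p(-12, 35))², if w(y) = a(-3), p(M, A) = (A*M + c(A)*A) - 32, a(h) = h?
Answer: 207025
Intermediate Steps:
c(v) = 0
p(M, A) = -32 + A*M (p(M, A) = (A*M + 0*A) - 32 = (A*M + 0) - 32 = A*M - 32 = -32 + A*M)
w(y) = -3
(w(-23) + p(-12, 35))² = (-3 + (-32 + 35*(-12)))² = (-3 + (-32 - 420))² = (-3 - 452)² = (-455)² = 207025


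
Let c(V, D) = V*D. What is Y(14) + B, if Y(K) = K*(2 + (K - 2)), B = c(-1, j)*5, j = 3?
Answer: 181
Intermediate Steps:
c(V, D) = D*V
B = -15 (B = (3*(-1))*5 = -3*5 = -15)
Y(K) = K**2 (Y(K) = K*(2 + (-2 + K)) = K*K = K**2)
Y(14) + B = 14**2 - 15 = 196 - 15 = 181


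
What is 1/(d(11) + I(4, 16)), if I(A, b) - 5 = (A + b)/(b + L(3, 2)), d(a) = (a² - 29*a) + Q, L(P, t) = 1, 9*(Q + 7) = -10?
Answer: -153/30590 ≈ -0.0050016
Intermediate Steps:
Q = -73/9 (Q = -7 + (⅑)*(-10) = -7 - 10/9 = -73/9 ≈ -8.1111)
d(a) = -73/9 + a² - 29*a (d(a) = (a² - 29*a) - 73/9 = -73/9 + a² - 29*a)
I(A, b) = 5 + (A + b)/(1 + b) (I(A, b) = 5 + (A + b)/(b + 1) = 5 + (A + b)/(1 + b))
1/(d(11) + I(4, 16)) = 1/((-73/9 + 11² - 29*11) + (5 + 4 + 6*16)/(1 + 16)) = 1/((-73/9 + 121 - 319) + (5 + 4 + 96)/17) = 1/(-1855/9 + (1/17)*105) = 1/(-1855/9 + 105/17) = 1/(-30590/153) = -153/30590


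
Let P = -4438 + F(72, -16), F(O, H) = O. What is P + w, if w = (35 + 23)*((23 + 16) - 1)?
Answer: -2162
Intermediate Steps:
w = 2204 (w = 58*(39 - 1) = 58*38 = 2204)
P = -4366 (P = -4438 + 72 = -4366)
P + w = -4366 + 2204 = -2162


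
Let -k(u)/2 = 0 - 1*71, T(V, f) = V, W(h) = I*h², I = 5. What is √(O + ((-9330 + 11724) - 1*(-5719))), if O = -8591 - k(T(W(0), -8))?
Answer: 2*I*√155 ≈ 24.9*I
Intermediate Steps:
W(h) = 5*h²
k(u) = 142 (k(u) = -2*(0 - 1*71) = -2*(0 - 71) = -2*(-71) = 142)
O = -8733 (O = -8591 - 1*142 = -8591 - 142 = -8733)
√(O + ((-9330 + 11724) - 1*(-5719))) = √(-8733 + ((-9330 + 11724) - 1*(-5719))) = √(-8733 + (2394 + 5719)) = √(-8733 + 8113) = √(-620) = 2*I*√155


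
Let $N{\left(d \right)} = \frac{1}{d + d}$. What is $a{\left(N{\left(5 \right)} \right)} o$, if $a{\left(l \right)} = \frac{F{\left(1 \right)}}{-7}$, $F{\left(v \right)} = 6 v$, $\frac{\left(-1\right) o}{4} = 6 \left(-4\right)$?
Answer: $- \frac{576}{7} \approx -82.286$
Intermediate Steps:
$N{\left(d \right)} = \frac{1}{2 d}$
$o = 96$ ($o = - 4 \cdot 6 \left(-4\right) = \left(-4\right) \left(-24\right) = 96$)
$a{\left(l \right)} = - \frac{6}{7}$ ($a{\left(l \right)} = \frac{6 \cdot 1}{-7} = 6 \left(- \frac{1}{7}\right) = - \frac{6}{7}$)
$a{\left(N{\left(5 \right)} \right)} o = \left(- \frac{6}{7}\right) 96 = - \frac{576}{7}$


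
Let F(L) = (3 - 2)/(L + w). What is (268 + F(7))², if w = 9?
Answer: 18395521/256 ≈ 71858.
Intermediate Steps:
F(L) = 1/(9 + L) (F(L) = (3 - 2)/(L + 9) = 1/(9 + L))
(268 + F(7))² = (268 + 1/(9 + 7))² = (268 + 1/16)² = (4289/16)² = 18395521/256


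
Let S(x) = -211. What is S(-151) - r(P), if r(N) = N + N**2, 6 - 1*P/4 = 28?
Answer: -7867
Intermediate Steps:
P = -88 (P = 24 - 4*28 = 24 - 112 = -88)
S(-151) - r(P) = -211 - (-88)*(1 - 88) = -211 - (-88)*(-87) = -211 - 1*7656 = -211 - 7656 = -7867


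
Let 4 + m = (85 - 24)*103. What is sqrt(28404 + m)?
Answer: sqrt(34683) ≈ 186.23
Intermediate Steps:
m = 6279 (m = -4 + (85 - 24)*103 = -4 + 61*103 = -4 + 6283 = 6279)
sqrt(28404 + m) = sqrt(28404 + 6279) = sqrt(34683)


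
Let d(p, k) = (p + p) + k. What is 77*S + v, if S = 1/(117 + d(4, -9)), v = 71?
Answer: 8313/116 ≈ 71.664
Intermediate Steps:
d(p, k) = k + 2*p (d(p, k) = 2*p + k = k + 2*p)
S = 1/116 (S = 1/(117 + (-9 + 2*4)) = 1/(117 + (-9 + 8)) = 1/(117 - 1) = 1/116 ≈ 0.0086207)
77*S + v = 77*(1/116) + 71 = 77/116 + 71 = 8313/116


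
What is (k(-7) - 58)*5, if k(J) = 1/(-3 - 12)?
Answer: -871/3 ≈ -290.33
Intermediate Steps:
k(J) = -1/15 (k(J) = 1/(-15) = -1/15)
(k(-7) - 58)*5 = (-1/15 - 58)*5 = -871/15*5 = -871/3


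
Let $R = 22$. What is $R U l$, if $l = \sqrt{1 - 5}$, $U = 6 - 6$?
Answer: $0$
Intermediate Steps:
$U = 0$ ($U = 6 - 6 = 0$)
$l = 2 i$ ($l = \sqrt{-4} = 2 i \approx 2.0 i$)
$R U l = 22 \cdot 0 \cdot 2 i = 0 \cdot 2 i = 0$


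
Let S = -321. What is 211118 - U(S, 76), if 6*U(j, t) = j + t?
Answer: 1266953/6 ≈ 2.1116e+5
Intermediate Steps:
U(j, t) = j/6 + t/6 (U(j, t) = (j + t)/6 = j/6 + t/6)
211118 - U(S, 76) = 211118 - ((⅙)*(-321) + (⅙)*76) = 211118 - (-107/2 + 38/3) = 211118 - 1*(-245/6) = 211118 + 245/6 = 1266953/6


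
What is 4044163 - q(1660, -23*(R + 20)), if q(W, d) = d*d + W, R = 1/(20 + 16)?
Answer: 4964087999/1296 ≈ 3.8303e+6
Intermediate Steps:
R = 1/36 ≈ 0.027778
q(W, d) = W + d² (q(W, d) = d² + W = W + d²)
4044163 - q(1660, -23*(R + 20)) = 4044163 - (1660 + (-23*(1/36 + 20))²) = 4044163 - (1660 + (-23*721/36)²) = 4044163 - (1660 + (-16583/36)²) = 4044163 - (1660 + 274995889/1296) = 4044163 - 1*277147249/1296 = 4044163 - 277147249/1296 = 4964087999/1296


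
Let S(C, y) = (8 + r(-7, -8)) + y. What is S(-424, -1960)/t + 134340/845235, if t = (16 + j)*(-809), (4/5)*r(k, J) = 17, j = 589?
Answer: 17969061007/110318945220 ≈ 0.16288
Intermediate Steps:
r(k, J) = 85/4 (r(k, J) = (5/4)*17 = 85/4)
t = -489445 (t = (16 + 589)*(-809) = 605*(-809) = -489445)
S(C, y) = 117/4 + y (S(C, y) = (8 + 85/4) + y = 117/4 + y)
S(-424, -1960)/t + 134340/845235 = (117/4 - 1960)/(-489445) + 134340/845235 = -7723/4*(-1/489445) + 134340*(1/845235) = 7723/1957780 + 8956/56349 = 17969061007/110318945220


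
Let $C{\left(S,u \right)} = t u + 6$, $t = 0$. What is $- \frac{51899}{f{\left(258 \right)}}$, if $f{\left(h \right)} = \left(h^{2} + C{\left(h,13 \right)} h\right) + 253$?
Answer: $- \frac{51899}{68365} \approx -0.75915$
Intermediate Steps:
$C{\left(S,u \right)} = 6$ ($C{\left(S,u \right)} = 0 u + 6 = 0 + 6 = 6$)
$f{\left(h \right)} = 253 + h^{2} + 6 h$ ($f{\left(h \right)} = \left(h^{2} + 6 h\right) + 253 = 253 + h^{2} + 6 h$)
$- \frac{51899}{f{\left(258 \right)}} = - \frac{51899}{253 + 258^{2} + 6 \cdot 258} = - \frac{51899}{253 + 66564 + 1548} = - \frac{51899}{68365}$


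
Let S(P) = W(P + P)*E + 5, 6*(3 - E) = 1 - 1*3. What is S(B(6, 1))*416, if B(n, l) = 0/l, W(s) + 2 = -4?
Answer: -6240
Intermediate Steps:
W(s) = -6 (W(s) = -2 - 4 = -6)
B(n, l) = 0
E = 10/3 (E = 3 - (1 - 1*3)/6 = 3 - (1 - 3)/6 = 3 - ⅙*(-2) = 3 + ⅓ = 10/3 ≈ 3.3333)
S(P) = -15 (S(P) = -6*10/3 + 5 = -20 + 5 = -15)
S(B(6, 1))*416 = -15*416 = -6240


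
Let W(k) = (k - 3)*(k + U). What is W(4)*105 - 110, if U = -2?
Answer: 100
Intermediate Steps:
W(k) = (-3 + k)*(-2 + k) (W(k) = (k - 3)*(k - 2) = (-3 + k)*(-2 + k))
W(4)*105 - 110 = (6 + 4² - 5*4)*105 - 110 = (6 + 16 - 20)*105 - 110 = 2*105 - 110 = 210 - 110 = 100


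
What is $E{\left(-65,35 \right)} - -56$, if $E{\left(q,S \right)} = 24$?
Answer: $80$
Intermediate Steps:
$E{\left(-65,35 \right)} - -56 = 24 - -56 = 24 + 56 = 80$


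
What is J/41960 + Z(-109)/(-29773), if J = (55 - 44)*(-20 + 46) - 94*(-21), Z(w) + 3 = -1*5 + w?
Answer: 3609815/62463754 ≈ 0.057791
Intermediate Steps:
Z(w) = -8 + w (Z(w) = -3 + (-1*5 + w) = -3 + (-5 + w) = -8 + w)
J = 2260 (J = 11*26 + 1974 = 286 + 1974 = 2260)
J/41960 + Z(-109)/(-29773) = 2260/41960 + (-8 - 109)/(-29773) = 2260*(1/41960) - 117*(-1/29773) = 113/2098 + 117/29773 = 3609815/62463754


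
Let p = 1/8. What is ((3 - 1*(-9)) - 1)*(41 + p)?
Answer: 3619/8 ≈ 452.38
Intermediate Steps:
p = 1/8 ≈ 0.12500
((3 - 1*(-9)) - 1)*(41 + p) = ((3 - 1*(-9)) - 1)*(41 + 1/8) = ((3 + 9) - 1)*(329/8) = (12 - 1)*(329/8) = 11*(329/8) = 3619/8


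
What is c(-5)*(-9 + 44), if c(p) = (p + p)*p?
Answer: 1750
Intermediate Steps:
c(p) = 2*p**2 (c(p) = (2*p)*p = 2*p**2)
c(-5)*(-9 + 44) = (2*(-5)**2)*(-9 + 44) = (2*25)*35 = 50*35 = 1750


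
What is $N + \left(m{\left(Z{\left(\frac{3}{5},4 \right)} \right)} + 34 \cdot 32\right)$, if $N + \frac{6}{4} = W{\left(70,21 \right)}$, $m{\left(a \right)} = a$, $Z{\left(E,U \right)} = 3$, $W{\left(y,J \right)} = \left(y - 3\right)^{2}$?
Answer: $\frac{11157}{2} \approx 5578.5$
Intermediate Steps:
$W{\left(y,J \right)} = \left(-3 + y\right)^{2}$
$N = \frac{8975}{2}$ ($N = - \frac{3}{2} + \left(-3 + 70\right)^{2} = - \frac{3}{2} + 67^{2} = - \frac{3}{2} + 4489 = \frac{8975}{2} \approx 4487.5$)
$N + \left(m{\left(Z{\left(\frac{3}{5},4 \right)} \right)} + 34 \cdot 32\right) = \frac{8975}{2} + \left(3 + 34 \cdot 32\right) = \frac{8975}{2} + \left(3 + 1088\right) = \frac{8975}{2} + 1091 = \frac{11157}{2}$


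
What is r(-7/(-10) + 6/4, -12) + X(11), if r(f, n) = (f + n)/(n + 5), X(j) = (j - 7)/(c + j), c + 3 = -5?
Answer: 41/15 ≈ 2.7333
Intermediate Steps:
c = -8 (c = -3 - 5 = -8)
X(j) = (-7 + j)/(-8 + j) (X(j) = (j - 7)/(-8 + j) = (-7 + j)/(-8 + j))
r(f, n) = (f + n)/(5 + n)
r(-7/(-10) + 6/4, -12) + X(11) = ((-7/(-10) + 6/4) - 12)/(5 - 12) + (-7 + 11)/(-8 + 11) = ((-7*(-⅒) + 6*(¼)) - 12)/(-7) + 4/3 = -((7/10 + 3/2) - 12)/7 + (⅓)*4 = -(11/5 - 12)/7 + 4/3 = -⅐*(-49/5) + 4/3 = 7/5 + 4/3 = 41/15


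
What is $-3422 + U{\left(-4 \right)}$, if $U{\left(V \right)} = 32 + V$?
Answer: $-3394$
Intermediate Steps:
$-3422 + U{\left(-4 \right)} = -3422 + \left(32 - 4\right) = -3422 + 28 = -3394$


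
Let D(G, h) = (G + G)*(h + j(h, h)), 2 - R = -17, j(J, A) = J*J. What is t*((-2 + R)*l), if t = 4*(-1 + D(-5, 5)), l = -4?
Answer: 81872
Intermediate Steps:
j(J, A) = J²
R = 19 (R = 2 - 1*(-17) = 2 + 17 = 19)
D(G, h) = 2*G*(h + h²) (D(G, h) = (G + G)*(h + h²) = (2*G)*(h + h²) = 2*G*(h + h²))
t = -1204 (t = 4*(-1 + 2*(-5)*5*(1 + 5)) = 4*(-1 + 2*(-5)*5*6) = 4*(-1 - 300) = 4*(-301) = -1204)
t*((-2 + R)*l) = -1204*(-2 + 19)*(-4) = -20468*(-4) = -1204*(-68) = 81872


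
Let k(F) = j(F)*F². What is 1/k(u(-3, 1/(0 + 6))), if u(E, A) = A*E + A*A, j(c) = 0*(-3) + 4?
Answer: 324/289 ≈ 1.1211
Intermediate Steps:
j(c) = 4 (j(c) = 0 + 4 = 4)
u(E, A) = A² + A*E (u(E, A) = A*E + A² = A² + A*E)
k(F) = 4*F²
1/k(u(-3, 1/(0 + 6))) = 1/(4*((1/(0 + 6) - 3)/(0 + 6))²) = 1/(4*((1/6 - 3)/6)²) = 1/(4*((⅙ - 3)/6)²) = 1/(4*((⅙)*(-17/6))²) = 1/(4*(-17/36)²) = 1/(4*(289/1296)) = 1/(289/324) = 324/289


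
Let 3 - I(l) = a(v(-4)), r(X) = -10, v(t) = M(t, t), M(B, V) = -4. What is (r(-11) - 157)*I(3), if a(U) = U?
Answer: -1169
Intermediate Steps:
v(t) = -4
I(l) = 7 (I(l) = 3 - 1*(-4) = 3 + 4 = 7)
(r(-11) - 157)*I(3) = (-10 - 157)*7 = -167*7 = -1169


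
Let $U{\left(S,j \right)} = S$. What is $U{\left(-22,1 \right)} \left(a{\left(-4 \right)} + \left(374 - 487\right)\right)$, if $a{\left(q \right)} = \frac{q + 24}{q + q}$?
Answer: $2541$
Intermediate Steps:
$a{\left(q \right)} = \frac{24 + q}{2 q}$
$U{\left(-22,1 \right)} \left(a{\left(-4 \right)} + \left(374 - 487\right)\right) = - 22 \left(\frac{24 - 4}{2 \left(-4\right)} + \left(374 - 487\right)\right) = - 22 \left(\frac{1}{2} \left(- \frac{1}{4}\right) 20 - 113\right) = - 22 \left(- \frac{5}{2} - 113\right) = \left(-22\right) \left(- \frac{231}{2}\right) = 2541$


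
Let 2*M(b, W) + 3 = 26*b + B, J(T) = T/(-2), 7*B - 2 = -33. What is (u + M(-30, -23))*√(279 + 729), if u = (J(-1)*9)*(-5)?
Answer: -34962*√7/7 ≈ -13214.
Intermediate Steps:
B = -31/7 (B = 2/7 + (⅐)*(-33) = 2/7 - 33/7 = -31/7 ≈ -4.4286)
J(T) = -T/2 (J(T) = T*(-½) = -T/2)
u = -45/2 (u = (-½*(-1)*9)*(-5) = ((½)*9)*(-5) = (9/2)*(-5) = -45/2 ≈ -22.500)
M(b, W) = -26/7 + 13*b (M(b, W) = -3/2 + (26*b - 31/7)/2 = -3/2 + (-31/7 + 26*b)/2 = -3/2 + (-31/14 + 13*b) = -26/7 + 13*b)
(u + M(-30, -23))*√(279 + 729) = (-45/2 + (-26/7 + 13*(-30)))*√(279 + 729) = (-45/2 + (-26/7 - 390))*√1008 = (-45/2 - 2756/7)*(12*√7) = -34962*√7/7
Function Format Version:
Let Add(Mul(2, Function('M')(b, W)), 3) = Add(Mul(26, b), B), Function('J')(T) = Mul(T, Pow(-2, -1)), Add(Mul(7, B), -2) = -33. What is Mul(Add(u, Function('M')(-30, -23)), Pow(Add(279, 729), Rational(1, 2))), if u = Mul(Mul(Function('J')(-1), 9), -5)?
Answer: Mul(Rational(-34962, 7), Pow(7, Rational(1, 2))) ≈ -13214.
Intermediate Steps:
B = Rational(-31, 7) (B = Add(Rational(2, 7), Mul(Rational(1, 7), -33)) = Add(Rational(2, 7), Rational(-33, 7)) = Rational(-31, 7) ≈ -4.4286)
Function('J')(T) = Mul(Rational(-1, 2), T) (Function('J')(T) = Mul(T, Rational(-1, 2)) = Mul(Rational(-1, 2), T))
u = Rational(-45, 2) (u = Mul(Mul(Mul(Rational(-1, 2), -1), 9), -5) = Mul(Mul(Rational(1, 2), 9), -5) = Mul(Rational(9, 2), -5) = Rational(-45, 2) ≈ -22.500)
Function('M')(b, W) = Add(Rational(-26, 7), Mul(13, b)) (Function('M')(b, W) = Add(Rational(-3, 2), Mul(Rational(1, 2), Add(Mul(26, b), Rational(-31, 7)))) = Add(Rational(-3, 2), Mul(Rational(1, 2), Add(Rational(-31, 7), Mul(26, b)))) = Add(Rational(-3, 2), Add(Rational(-31, 14), Mul(13, b))) = Add(Rational(-26, 7), Mul(13, b)))
Mul(Add(u, Function('M')(-30, -23)), Pow(Add(279, 729), Rational(1, 2))) = Mul(Add(Rational(-45, 2), Add(Rational(-26, 7), Mul(13, -30))), Pow(Add(279, 729), Rational(1, 2))) = Mul(Add(Rational(-45, 2), Add(Rational(-26, 7), -390)), Pow(1008, Rational(1, 2))) = Mul(Add(Rational(-45, 2), Rational(-2756, 7)), Mul(12, Pow(7, Rational(1, 2)))) = Mul(Rational(-5827, 14), Mul(12, Pow(7, Rational(1, 2)))) = Mul(Rational(-34962, 7), Pow(7, Rational(1, 2)))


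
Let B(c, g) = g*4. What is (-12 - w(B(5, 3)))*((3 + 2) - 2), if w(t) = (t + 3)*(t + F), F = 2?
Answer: -666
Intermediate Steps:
B(c, g) = 4*g
w(t) = (2 + t)*(3 + t) (w(t) = (t + 3)*(t + 2) = (3 + t)*(2 + t) = (2 + t)*(3 + t))
(-12 - w(B(5, 3)))*((3 + 2) - 2) = (-12 - (6 + (4*3)² + 5*(4*3)))*((3 + 2) - 2) = (-12 - (6 + 12² + 5*12))*(5 - 2) = (-12 - (6 + 144 + 60))*3 = (-12 - 1*210)*3 = (-12 - 210)*3 = -222*3 = -666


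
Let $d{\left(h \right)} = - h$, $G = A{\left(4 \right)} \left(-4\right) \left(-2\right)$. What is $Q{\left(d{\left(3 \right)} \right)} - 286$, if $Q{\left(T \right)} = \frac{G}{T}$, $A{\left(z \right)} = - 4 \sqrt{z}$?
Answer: $- \frac{794}{3} \approx -264.67$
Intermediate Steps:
$G = -64$ ($G = - 4 \sqrt{4} \left(-4\right) \left(-2\right) = \left(-4\right) 2 \left(-4\right) \left(-2\right) = \left(-8\right) \left(-4\right) \left(-2\right) = 32 \left(-2\right) = -64$)
$Q{\left(T \right)} = - \frac{64}{T}$
$Q{\left(d{\left(3 \right)} \right)} - 286 = - \frac{64}{\left(-1\right) 3} - 286 = - \frac{64}{-3} - 286 = \left(-64\right) \left(- \frac{1}{3}\right) - 286 = \frac{64}{3} - 286 = - \frac{794}{3}$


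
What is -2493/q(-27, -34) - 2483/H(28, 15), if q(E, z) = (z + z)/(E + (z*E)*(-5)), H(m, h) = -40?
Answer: -115059599/680 ≈ -1.6921e+5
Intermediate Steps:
q(E, z) = 2*z/(E - 5*E*z) (q(E, z) = (2*z)/(E + (E*z)*(-5)) = (2*z)/(E - 5*E*z) = 2*z/(E - 5*E*z))
-2493/q(-27, -34) - 2483/H(28, 15) = -2493/((-2*(-34)/(-27*(-1 + 5*(-34))))) - 2483/(-40) = -2493/((-2*(-34)*(-1/27)/(-1 - 170))) - 2483*(-1/40) = -2493/((-2*(-34)*(-1/27)/(-171))) + 2483/40 = -2493/((-2*(-34)*(-1/27)*(-1/171))) + 2483/40 = -2493/68/4617 + 2483/40 = -2493*4617/68 + 2483/40 = -11510181/68 + 2483/40 = -115059599/680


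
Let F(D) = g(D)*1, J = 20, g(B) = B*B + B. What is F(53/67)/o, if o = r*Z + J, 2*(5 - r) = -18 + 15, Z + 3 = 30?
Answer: 12720/1755199 ≈ 0.0072470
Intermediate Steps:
g(B) = B + B² (g(B) = B² + B = B + B²)
Z = 27 (Z = -3 + 30 = 27)
F(D) = D*(1 + D) (F(D) = (D*(1 + D))*1 = D*(1 + D))
r = 13/2 (r = 5 - (-18 + 15)/2 = 5 - ½*(-3) = 5 + 3/2 = 13/2 ≈ 6.5000)
o = 391/2 (o = (13/2)*27 + 20 = 351/2 + 20 = 391/2 ≈ 195.50)
F(53/67)/o = ((53/67)*(1 + 53/67))/(391/2) = ((53*(1/67))*(1 + 53*(1/67)))*(2/391) = (53*(1 + 53/67)/67)*(2/391) = ((53/67)*(120/67))*(2/391) = (6360/4489)*(2/391) = 12720/1755199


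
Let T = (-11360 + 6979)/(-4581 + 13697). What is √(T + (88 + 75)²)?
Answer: √551970661817/4558 ≈ 163.00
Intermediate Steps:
T = -4381/9116 ≈ -0.48058
√(T + (88 + 75)²) = √(-4381/9116 + (88 + 75)²) = √(-4381/9116 + 163²) = √(-4381/9116 + 26569) = √(242198623/9116) = √551970661817/4558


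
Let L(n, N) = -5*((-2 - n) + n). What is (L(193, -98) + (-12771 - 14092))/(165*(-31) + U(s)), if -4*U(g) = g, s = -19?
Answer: 107412/20441 ≈ 5.2547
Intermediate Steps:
U(g) = -g/4
L(n, N) = 10 (L(n, N) = -5*(-2) = 10)
(L(193, -98) + (-12771 - 14092))/(165*(-31) + U(s)) = (10 + (-12771 - 14092))/(165*(-31) - ¼*(-19)) = (10 - 26863)/(-5115 + 19/4) = -26853/(-20441/4) = -26853*(-4/20441) = 107412/20441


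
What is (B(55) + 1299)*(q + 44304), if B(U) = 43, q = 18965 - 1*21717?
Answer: 55762784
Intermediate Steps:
q = -2752 (q = 18965 - 21717 = -2752)
(B(55) + 1299)*(q + 44304) = (43 + 1299)*(-2752 + 44304) = 1342*41552 = 55762784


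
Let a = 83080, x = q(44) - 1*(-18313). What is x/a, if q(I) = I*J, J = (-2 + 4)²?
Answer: 18489/83080 ≈ 0.22254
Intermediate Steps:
J = 4 (J = 2² = 4)
q(I) = 4*I (q(I) = I*4 = 4*I)
x = 18489 (x = 4*44 - 1*(-18313) = 176 + 18313 = 18489)
x/a = 18489/83080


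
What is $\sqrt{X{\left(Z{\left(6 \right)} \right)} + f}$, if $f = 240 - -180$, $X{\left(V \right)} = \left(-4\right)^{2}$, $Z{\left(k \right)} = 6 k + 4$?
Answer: $2 \sqrt{109} \approx 20.881$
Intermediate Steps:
$Z{\left(k \right)} = 4 + 6 k$
$X{\left(V \right)} = 16$
$f = 420$ ($f = 240 + 180 = 420$)
$\sqrt{X{\left(Z{\left(6 \right)} \right)} + f} = \sqrt{16 + 420} = \sqrt{436} = 2 \sqrt{109}$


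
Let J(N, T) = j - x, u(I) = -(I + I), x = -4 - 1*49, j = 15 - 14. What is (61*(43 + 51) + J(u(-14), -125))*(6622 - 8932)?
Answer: -13370280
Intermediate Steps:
j = 1
x = -53 (x = -4 - 49 = -53)
u(I) = -2*I
J(N, T) = 54 (J(N, T) = 1 - 1*(-53) = 1 + 53 = 54)
(61*(43 + 51) + J(u(-14), -125))*(6622 - 8932) = (61*(43 + 51) + 54)*(6622 - 8932) = (61*94 + 54)*(-2310) = (5734 + 54)*(-2310) = 5788*(-2310) = -13370280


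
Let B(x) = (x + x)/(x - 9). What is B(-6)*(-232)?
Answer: -928/5 ≈ -185.60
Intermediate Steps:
B(x) = 2*x/(-9 + x) (B(x) = (2*x)/(-9 + x) = 2*x/(-9 + x))
B(-6)*(-232) = (2*(-6)/(-9 - 6))*(-232) = (2*(-6)/(-15))*(-232) = (2*(-6)*(-1/15))*(-232) = (⅘)*(-232) = -928/5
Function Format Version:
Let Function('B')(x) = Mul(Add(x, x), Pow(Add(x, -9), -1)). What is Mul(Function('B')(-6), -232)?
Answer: Rational(-928, 5) ≈ -185.60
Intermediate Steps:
Function('B')(x) = Mul(2, x, Pow(Add(-9, x), -1)) (Function('B')(x) = Mul(Mul(2, x), Pow(Add(-9, x), -1)) = Mul(2, x, Pow(Add(-9, x), -1)))
Mul(Function('B')(-6), -232) = Mul(Mul(2, -6, Pow(Add(-9, -6), -1)), -232) = Mul(Mul(2, -6, Pow(-15, -1)), -232) = Mul(Mul(2, -6, Rational(-1, 15)), -232) = Mul(Rational(4, 5), -232) = Rational(-928, 5)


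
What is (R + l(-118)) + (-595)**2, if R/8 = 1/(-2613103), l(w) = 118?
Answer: 925412135721/2613103 ≈ 3.5414e+5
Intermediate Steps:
R = -8/2613103 (R = 8/(-2613103) = 8*(-1/2613103) = -8/2613103 ≈ -3.0615e-6)
(R + l(-118)) + (-595)**2 = (-8/2613103 + 118) + (-595)**2 = 308346146/2613103 + 354025 = 925412135721/2613103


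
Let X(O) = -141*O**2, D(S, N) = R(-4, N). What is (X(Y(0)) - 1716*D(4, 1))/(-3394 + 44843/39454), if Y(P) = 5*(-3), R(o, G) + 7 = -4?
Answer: 506944446/133862033 ≈ 3.7871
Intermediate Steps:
R(o, G) = -11 (R(o, G) = -7 - 4 = -11)
Y(P) = -15
D(S, N) = -11
(X(Y(0)) - 1716*D(4, 1))/(-3394 + 44843/39454) = (-141*(-15)**2 - 1716*(-11))/(-3394 + 44843/39454) = (-141*225 + 18876)/(-3394 + 44843*(1/39454)) = (-31725 + 18876)/(-3394 + 44843/39454) = -12849/(-133862033/39454) = -12849*(-39454/133862033) = 506944446/133862033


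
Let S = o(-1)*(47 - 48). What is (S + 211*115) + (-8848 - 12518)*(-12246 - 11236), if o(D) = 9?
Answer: 501740668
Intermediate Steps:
S = -9 (S = 9*(47 - 48) = 9*(-1) = -9)
(S + 211*115) + (-8848 - 12518)*(-12246 - 11236) = (-9 + 211*115) + (-8848 - 12518)*(-12246 - 11236) = (-9 + 24265) - 21366*(-23482) = 24256 + 501716412 = 501740668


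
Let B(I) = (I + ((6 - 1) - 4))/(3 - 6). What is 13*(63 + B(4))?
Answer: 2392/3 ≈ 797.33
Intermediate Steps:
B(I) = -⅓ - I/3 (B(I) = (I + (5 - 4))/(-3) = (I + 1)*(-⅓) = (1 + I)*(-⅓) = -⅓ - I/3)
13*(63 + B(4)) = 13*(63 + (-⅓ - ⅓*4)) = 13*(63 + (-⅓ - 4/3)) = 13*(63 - 5/3) = 13*(184/3) = 2392/3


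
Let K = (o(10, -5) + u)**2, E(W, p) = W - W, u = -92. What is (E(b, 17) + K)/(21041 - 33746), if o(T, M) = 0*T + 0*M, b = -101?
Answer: -8464/12705 ≈ -0.66619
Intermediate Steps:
E(W, p) = 0
o(T, M) = 0 (o(T, M) = 0 + 0 = 0)
K = 8464 (K = (0 - 92)**2 = (-92)**2 = 8464)
(E(b, 17) + K)/(21041 - 33746) = (0 + 8464)/(21041 - 33746) = 8464/(-12705) = 8464*(-1/12705) = -8464/12705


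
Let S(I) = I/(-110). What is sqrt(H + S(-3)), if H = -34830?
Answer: I*sqrt(421442670)/110 ≈ 186.63*I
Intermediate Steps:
S(I) = -I/110 (S(I) = I*(-1/110) = -I/110)
sqrt(H + S(-3)) = sqrt(-34830 - 1/110*(-3)) = sqrt(-34830 + 3/110) = sqrt(-3831297/110) = I*sqrt(421442670)/110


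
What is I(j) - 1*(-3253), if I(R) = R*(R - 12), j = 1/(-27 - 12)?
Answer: 4948282/1521 ≈ 3253.3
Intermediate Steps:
j = -1/39 (j = 1/(-39) = -1/39 ≈ -0.025641)
I(R) = R*(-12 + R)
I(j) - 1*(-3253) = -(-12 - 1/39)/39 - 1*(-3253) = -1/39*(-469/39) + 3253 = 469/1521 + 3253 = 4948282/1521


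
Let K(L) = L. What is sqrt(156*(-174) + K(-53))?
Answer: I*sqrt(27197) ≈ 164.92*I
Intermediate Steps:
sqrt(156*(-174) + K(-53)) = sqrt(156*(-174) - 53) = sqrt(-27144 - 53) = sqrt(-27197) = I*sqrt(27197)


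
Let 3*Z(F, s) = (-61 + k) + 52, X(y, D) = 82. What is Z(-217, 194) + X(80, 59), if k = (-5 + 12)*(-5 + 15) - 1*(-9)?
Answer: 316/3 ≈ 105.33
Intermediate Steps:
k = 79 (k = 7*10 + 9 = 70 + 9 = 79)
Z(F, s) = 70/3 (Z(F, s) = ((-61 + 79) + 52)/3 = (18 + 52)/3 = (⅓)*70 = 70/3)
Z(-217, 194) + X(80, 59) = 70/3 + 82 = 316/3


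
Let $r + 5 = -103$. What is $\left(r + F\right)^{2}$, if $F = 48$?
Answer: $3600$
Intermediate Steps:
$r = -108$ ($r = -5 - 103 = -108$)
$\left(r + F\right)^{2} = \left(-108 + 48\right)^{2} = \left(-60\right)^{2} = 3600$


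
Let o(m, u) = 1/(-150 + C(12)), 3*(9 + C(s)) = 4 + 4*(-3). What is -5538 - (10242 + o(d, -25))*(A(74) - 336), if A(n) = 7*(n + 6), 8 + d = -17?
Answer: -1115376138/485 ≈ -2.2997e+6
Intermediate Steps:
d = -25 (d = -8 - 17 = -25)
C(s) = -35/3 (C(s) = -9 + (4 + 4*(-3))/3 = -9 + (4 - 12)/3 = -9 + (⅓)*(-8) = -9 - 8/3 = -35/3)
A(n) = 42 + 7*n (A(n) = 7*(6 + n) = 42 + 7*n)
o(m, u) = -3/485 (o(m, u) = 1/(-150 - 35/3) = 1/(-485/3) = -3/485)
-5538 - (10242 + o(d, -25))*(A(74) - 336) = -5538 - (10242 - 3/485)*((42 + 7*74) - 336) = -5538 - 4967367*((42 + 518) - 336)/485 = -5538 - 4967367*(560 - 336)/485 = -5538 - 4967367*224/485 = -5538 - 1*1112690208/485 = -5538 - 1112690208/485 = -1115376138/485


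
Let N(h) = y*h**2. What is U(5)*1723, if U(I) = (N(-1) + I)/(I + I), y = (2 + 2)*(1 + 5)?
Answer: 49967/10 ≈ 4996.7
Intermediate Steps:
y = 24 (y = 4*6 = 24)
N(h) = 24*h**2
U(I) = (24 + I)/(2*I) (U(I) = (24*(-1)**2 + I)/(I + I) = (24*1 + I)/((2*I)) = (24 + I)*(1/(2*I)) = (24 + I)/(2*I))
U(5)*1723 = ((1/2)*(24 + 5)/5)*1723 = ((1/2)*(1/5)*29)*1723 = (29/10)*1723 = 49967/10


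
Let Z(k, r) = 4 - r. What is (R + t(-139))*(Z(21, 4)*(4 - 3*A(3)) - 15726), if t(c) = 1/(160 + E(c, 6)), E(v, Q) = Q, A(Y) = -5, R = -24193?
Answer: 31578098931/83 ≈ 3.8046e+8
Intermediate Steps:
t(c) = 1/166 (t(c) = 1/(160 + 6) = 1/166)
(R + t(-139))*(Z(21, 4)*(4 - 3*A(3)) - 15726) = (-24193 + 1/166)*((4 - 1*4)*(4 - 3*(-5)) - 15726) = -4016037*((4 - 4)*(4 + 15) - 15726)/166 = -4016037*(0*19 - 15726)/166 = -4016037*(0 - 15726)/166 = -4016037/166*(-15726) = 31578098931/83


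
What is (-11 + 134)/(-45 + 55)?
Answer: 123/10 ≈ 12.300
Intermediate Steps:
(-11 + 134)/(-45 + 55) = 123/10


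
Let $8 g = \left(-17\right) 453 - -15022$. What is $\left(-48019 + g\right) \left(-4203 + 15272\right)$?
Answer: $- \frac{4171142339}{8} \approx -5.2139 \cdot 10^{8}$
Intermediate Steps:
$g = \frac{7321}{8}$ ($g = \frac{\left(-17\right) 453 - -15022}{8} = \frac{-7701 + 15022}{8} = \frac{1}{8} \cdot 7321 = \frac{7321}{8} \approx 915.13$)
$\left(-48019 + g\right) \left(-4203 + 15272\right) = \left(-48019 + \frac{7321}{8}\right) \left(-4203 + 15272\right) = \left(- \frac{376831}{8}\right) 11069 = - \frac{4171142339}{8}$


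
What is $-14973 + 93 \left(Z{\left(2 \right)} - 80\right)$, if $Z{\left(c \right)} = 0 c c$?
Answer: $-22413$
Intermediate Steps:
$Z{\left(c \right)} = 0$ ($Z{\left(c \right)} = 0 c = 0$)
$-14973 + 93 \left(Z{\left(2 \right)} - 80\right) = -14973 + 93 \left(0 - 80\right) = -14973 + 93 \left(-80\right) = -14973 - 7440 = -22413$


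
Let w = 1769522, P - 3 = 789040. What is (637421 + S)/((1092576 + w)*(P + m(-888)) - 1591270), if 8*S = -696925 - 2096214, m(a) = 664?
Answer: 768743/6027245957376 ≈ 1.2754e-7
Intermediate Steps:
P = 789043 (P = 3 + 789040 = 789043)
S = -2793139/8 (S = (-696925 - 2096214)/8 = (⅛)*(-2793139) = -2793139/8 ≈ -3.4914e+5)
(637421 + S)/((1092576 + w)*(P + m(-888)) - 1591270) = (637421 - 2793139/8)/((1092576 + 1769522)*(789043 + 664) - 1591270) = 2306229/(8*(2862098*789707 - 1591270)) = 2306229/(8*(2260218825286 - 1591270)) = (2306229/8)/2260217234016 = (2306229/8)*(1/2260217234016) = 768743/6027245957376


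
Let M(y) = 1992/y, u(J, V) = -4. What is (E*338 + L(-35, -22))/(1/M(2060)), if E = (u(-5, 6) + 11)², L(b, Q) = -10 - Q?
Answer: 8253852/515 ≈ 16027.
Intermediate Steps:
E = 49 (E = (-4 + 11)² = 7² = 49)
(E*338 + L(-35, -22))/(1/M(2060)) = (49*338 + (-10 - 1*(-22)))/(1/(1992/2060)) = (16562 + (-10 + 22))/(1/(1992*(1/2060))) = (16562 + 12)/(1/(498/515)) = 16574/(515/498) = 16574*(498/515) = 8253852/515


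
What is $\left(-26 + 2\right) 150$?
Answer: $-3600$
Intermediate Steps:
$\left(-26 + 2\right) 150 = \left(-24\right) 150 = -3600$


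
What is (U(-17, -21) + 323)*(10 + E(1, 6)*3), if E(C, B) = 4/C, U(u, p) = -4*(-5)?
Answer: 7546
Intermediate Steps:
U(u, p) = 20
(U(-17, -21) + 323)*(10 + E(1, 6)*3) = (20 + 323)*(10 + (4/1)*3) = 343*(10 + (4*1)*3) = 343*(10 + 4*3) = 343*(10 + 12) = 343*22 = 7546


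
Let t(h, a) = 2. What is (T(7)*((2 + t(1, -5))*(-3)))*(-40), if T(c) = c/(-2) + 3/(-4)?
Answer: -2040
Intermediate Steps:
T(c) = -3/4 - c/2 (T(c) = c*(-1/2) + 3*(-1/4) = -c/2 - 3/4 = -3/4 - c/2)
(T(7)*((2 + t(1, -5))*(-3)))*(-40) = ((-3/4 - 1/2*7)*((2 + 2)*(-3)))*(-40) = ((-3/4 - 7/2)*(4*(-3)))*(-40) = -17/4*(-12)*(-40) = 51*(-40) = -2040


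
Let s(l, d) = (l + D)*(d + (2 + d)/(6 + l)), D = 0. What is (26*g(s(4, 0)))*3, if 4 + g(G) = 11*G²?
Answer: 5928/25 ≈ 237.12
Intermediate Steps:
s(l, d) = l*(d + (2 + d)/(6 + l)) (s(l, d) = (l + 0)*(d + (2 + d)/(6 + l)) = l*(d + (2 + d)/(6 + l)))
g(G) = -4 + 11*G²
(26*g(s(4, 0)))*3 = (26*(-4 + 11*(4*(2 + 7*0 + 0*4)/(6 + 4))²))*3 = (26*(-4 + 11*(4*(2 + 0 + 0)/10)²))*3 = (26*(-4 + 11*(4*(⅒)*2)²))*3 = (26*(-4 + 11*(⅘)²))*3 = (26*(-4 + 11*(16/25)))*3 = (26*(-4 + 176/25))*3 = (26*(76/25))*3 = (1976/25)*3 = 5928/25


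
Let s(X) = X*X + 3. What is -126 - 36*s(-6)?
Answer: -1530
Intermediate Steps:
s(X) = 3 + X² (s(X) = X² + 3 = 3 + X²)
-126 - 36*s(-6) = -126 - 36*(3 + (-6)²) = -126 - 36*(3 + 36) = -126 - 36*39 = -126 - 1404 = -1530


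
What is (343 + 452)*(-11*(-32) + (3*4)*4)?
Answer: 318000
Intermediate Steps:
(343 + 452)*(-11*(-32) + (3*4)*4) = 795*(352 + 12*4) = 795*(352 + 48) = 795*400 = 318000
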